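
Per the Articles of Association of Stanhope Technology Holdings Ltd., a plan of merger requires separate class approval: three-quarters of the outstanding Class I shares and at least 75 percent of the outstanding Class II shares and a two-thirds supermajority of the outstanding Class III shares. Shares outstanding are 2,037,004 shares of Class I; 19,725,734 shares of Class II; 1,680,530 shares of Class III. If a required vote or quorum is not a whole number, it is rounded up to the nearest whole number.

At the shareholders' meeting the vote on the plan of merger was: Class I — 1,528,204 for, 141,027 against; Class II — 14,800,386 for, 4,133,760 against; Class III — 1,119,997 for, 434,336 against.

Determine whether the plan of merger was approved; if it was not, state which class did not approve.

Class I: 3/4 of 2037004 = 1527753; 1,527,753 required, 1,528,204 in favor — approved.
Class II: 3/4 of 19725734 = 14794300.50, rounded up to 14794301; 14,794,301 required, 14,800,386 in favor — approved.
Class III: 2/3 of 1680530 = 1120353.33, rounded up to 1120354; 1,120,354 required, 1,119,997 in favor — not approved.

Not approved — the Class III shares did not give the required vote.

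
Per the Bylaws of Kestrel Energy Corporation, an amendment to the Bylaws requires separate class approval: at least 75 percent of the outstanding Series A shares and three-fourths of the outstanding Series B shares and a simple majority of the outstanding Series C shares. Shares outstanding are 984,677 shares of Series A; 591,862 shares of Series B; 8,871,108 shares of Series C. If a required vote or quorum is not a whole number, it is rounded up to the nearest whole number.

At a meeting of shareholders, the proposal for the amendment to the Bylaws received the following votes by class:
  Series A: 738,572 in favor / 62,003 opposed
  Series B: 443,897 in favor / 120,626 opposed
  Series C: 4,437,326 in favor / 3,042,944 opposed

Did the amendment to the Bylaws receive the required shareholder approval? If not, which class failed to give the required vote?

Series A: 3/4 of 984677 = 738507.75, rounded up to 738508; 738,508 required, 738,572 in favor — approved.
Series B: 3/4 of 591862 = 443896.50, rounded up to 443897; 443,897 required, 443,897 in favor — approved.
Series C: a majority of 8871108 is 4435555; 4,435,555 required, 4,437,326 in favor — approved.

Approved — every class gave the required vote.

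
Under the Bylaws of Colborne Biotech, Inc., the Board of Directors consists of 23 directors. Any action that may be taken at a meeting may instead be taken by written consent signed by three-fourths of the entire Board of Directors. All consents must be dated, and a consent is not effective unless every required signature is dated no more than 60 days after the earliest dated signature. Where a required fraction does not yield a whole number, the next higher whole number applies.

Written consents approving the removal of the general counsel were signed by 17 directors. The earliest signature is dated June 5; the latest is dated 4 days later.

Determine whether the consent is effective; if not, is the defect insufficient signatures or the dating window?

Signatures required: three-fourths of 23 — 3/4 of 23 = 17.25, rounded up to 18, so 18 needed; 17 signed. Insufficient.
Dating window: the latest signature is 4 days after the earliest; the limit is 60 days. Within the window.

Not effective — insufficient signatures.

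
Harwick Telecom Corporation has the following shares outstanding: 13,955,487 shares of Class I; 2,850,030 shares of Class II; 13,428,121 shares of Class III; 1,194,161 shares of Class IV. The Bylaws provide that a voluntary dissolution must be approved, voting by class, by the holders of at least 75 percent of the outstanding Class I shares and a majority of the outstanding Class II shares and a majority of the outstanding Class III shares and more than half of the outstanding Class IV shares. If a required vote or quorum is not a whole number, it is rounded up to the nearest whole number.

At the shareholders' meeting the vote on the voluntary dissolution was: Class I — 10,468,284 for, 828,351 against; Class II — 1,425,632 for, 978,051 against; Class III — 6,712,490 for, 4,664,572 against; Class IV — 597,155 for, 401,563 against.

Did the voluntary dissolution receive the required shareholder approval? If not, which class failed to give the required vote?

Class I: 3/4 of 13955487 = 10466615.25, rounded up to 10466616; 10,466,616 required, 10,468,284 in favor — approved.
Class II: a majority of 2850030 is 1425016; 1,425,016 required, 1,425,632 in favor — approved.
Class III: a majority of 13428121 is 6714061; 6,714,061 required, 6,712,490 in favor — not approved.
Class IV: a majority of 1194161 is 597081; 597,081 required, 597,155 in favor — approved.

Not approved — the Class III shares did not give the required vote.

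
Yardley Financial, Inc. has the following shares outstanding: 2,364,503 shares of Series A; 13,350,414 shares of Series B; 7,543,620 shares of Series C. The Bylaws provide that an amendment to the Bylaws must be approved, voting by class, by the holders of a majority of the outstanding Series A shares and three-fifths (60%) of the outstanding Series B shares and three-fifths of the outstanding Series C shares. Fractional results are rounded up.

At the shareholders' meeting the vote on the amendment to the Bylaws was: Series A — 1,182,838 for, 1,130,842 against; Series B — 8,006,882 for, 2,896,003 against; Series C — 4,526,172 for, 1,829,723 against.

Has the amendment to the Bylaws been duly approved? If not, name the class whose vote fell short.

Series A: a majority of 2364503 is 1182252; 1,182,252 required, 1,182,838 in favor — approved.
Series B: 3/5 of 13350414 = 8010248.40, rounded up to 8010249; 8,010,249 required, 8,006,882 in favor — not approved.
Series C: 3/5 of 7543620 = 4526172; 4,526,172 required, 4,526,172 in favor — approved.

Not approved — the Series B shares did not give the required vote.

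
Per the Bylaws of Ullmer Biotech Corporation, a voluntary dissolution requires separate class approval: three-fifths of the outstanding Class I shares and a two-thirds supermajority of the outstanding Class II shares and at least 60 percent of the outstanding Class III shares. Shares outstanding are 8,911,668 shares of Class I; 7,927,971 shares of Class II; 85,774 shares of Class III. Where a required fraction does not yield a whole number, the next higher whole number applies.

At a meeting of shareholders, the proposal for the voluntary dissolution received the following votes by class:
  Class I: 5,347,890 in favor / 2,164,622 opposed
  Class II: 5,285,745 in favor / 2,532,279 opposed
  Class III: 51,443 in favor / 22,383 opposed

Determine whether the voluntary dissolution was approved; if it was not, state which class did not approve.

Not approved — the Class III shares did not give the required vote.

Class I: 3/5 of 8911668 = 5347000.80, rounded up to 5347001; 5,347,001 required, 5,347,890 in favor — approved.
Class II: 2/3 of 7927971 = 5285314; 5,285,314 required, 5,285,745 in favor — approved.
Class III: 3/5 of 85774 = 51464.40, rounded up to 51465; 51,465 required, 51,443 in favor — not approved.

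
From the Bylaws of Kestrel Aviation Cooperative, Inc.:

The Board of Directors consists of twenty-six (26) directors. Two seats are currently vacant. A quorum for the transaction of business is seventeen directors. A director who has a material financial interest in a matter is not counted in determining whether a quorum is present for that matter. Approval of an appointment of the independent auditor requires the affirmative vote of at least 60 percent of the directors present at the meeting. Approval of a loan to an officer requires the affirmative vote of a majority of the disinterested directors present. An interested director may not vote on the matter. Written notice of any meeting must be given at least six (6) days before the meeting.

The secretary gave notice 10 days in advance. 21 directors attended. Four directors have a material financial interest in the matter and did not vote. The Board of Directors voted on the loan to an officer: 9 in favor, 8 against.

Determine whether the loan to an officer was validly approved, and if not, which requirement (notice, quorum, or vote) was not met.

Notice: 10 days given; 6 required (10 ≥ 6). Satisfied.
Quorum: 21 present, but the 4 interested directors do not count, leaving 17. Quorum is 17. Satisfied.
Vote: the loan to an officer requires a majority of the disinterested directors present (21 − 4 = 17). A majority of 17 is 9, so 9 affirmative votes are needed; 9 voted in favor. Satisfied.

Valid — all requirements satisfied.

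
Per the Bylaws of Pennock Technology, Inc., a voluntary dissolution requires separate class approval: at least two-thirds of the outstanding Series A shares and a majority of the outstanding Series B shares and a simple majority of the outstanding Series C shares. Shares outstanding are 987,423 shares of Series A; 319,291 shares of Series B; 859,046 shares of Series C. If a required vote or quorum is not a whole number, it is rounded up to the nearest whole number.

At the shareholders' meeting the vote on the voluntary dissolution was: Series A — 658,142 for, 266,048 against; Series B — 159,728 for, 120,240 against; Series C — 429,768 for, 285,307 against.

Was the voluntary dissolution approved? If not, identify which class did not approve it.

Not approved — the Series A shares did not give the required vote.

Series A: 2/3 of 987423 = 658282; 658,282 required, 658,142 in favor — not approved.
Series B: a majority of 319291 is 159646; 159,646 required, 159,728 in favor — approved.
Series C: a majority of 859046 is 429524; 429,524 required, 429,768 in favor — approved.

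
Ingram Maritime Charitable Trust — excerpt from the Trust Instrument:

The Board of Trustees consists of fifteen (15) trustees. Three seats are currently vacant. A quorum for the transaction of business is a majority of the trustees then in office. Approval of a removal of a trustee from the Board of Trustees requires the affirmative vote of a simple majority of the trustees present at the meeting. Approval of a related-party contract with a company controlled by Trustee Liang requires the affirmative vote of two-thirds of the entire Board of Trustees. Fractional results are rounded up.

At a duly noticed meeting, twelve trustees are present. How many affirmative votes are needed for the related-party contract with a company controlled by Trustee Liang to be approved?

The related-party contract with a company controlled by Trustee Liang requires two-thirds of the entire Board of Trustees (15).
2/3 of 15 = 10.

10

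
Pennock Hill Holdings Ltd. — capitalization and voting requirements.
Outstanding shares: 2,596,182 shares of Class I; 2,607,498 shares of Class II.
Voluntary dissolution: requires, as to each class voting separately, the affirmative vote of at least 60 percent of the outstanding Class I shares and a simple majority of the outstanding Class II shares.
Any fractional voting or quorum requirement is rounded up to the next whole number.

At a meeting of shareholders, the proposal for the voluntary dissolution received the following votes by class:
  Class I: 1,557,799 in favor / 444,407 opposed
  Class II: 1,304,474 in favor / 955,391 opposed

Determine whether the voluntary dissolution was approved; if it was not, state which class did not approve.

Class I: 3/5 of 2596182 = 1557709.20, rounded up to 1557710; 1,557,710 required, 1,557,799 in favor — approved.
Class II: a majority of 2607498 is 1303750; 1,303,750 required, 1,304,474 in favor — approved.

Approved — every class gave the required vote.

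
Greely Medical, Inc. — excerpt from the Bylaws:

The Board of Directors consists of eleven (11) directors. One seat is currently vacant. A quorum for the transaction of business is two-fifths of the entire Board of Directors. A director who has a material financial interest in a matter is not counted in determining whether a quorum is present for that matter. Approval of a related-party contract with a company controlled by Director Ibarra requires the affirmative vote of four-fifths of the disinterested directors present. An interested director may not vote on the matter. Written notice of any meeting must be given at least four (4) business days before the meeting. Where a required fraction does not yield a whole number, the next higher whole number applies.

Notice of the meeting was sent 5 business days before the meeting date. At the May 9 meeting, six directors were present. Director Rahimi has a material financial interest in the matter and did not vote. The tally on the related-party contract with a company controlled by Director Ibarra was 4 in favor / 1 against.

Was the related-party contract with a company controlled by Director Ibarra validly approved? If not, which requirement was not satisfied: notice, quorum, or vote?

Notice: 5 business days given; 4 required (5 ≥ 4). Satisfied.
Quorum: 6 present, but the 1 interested director does not count, leaving 5. Quorum is 5. Satisfied.
Vote: the related-party contract with a company controlled by Director Ibarra requires four-fifths of the disinterested directors present (6 − 1 = 5). 4/5 of 5 = 4, so 4 affirmative votes are needed; 4 voted in favor. Satisfied.

Valid — all requirements satisfied.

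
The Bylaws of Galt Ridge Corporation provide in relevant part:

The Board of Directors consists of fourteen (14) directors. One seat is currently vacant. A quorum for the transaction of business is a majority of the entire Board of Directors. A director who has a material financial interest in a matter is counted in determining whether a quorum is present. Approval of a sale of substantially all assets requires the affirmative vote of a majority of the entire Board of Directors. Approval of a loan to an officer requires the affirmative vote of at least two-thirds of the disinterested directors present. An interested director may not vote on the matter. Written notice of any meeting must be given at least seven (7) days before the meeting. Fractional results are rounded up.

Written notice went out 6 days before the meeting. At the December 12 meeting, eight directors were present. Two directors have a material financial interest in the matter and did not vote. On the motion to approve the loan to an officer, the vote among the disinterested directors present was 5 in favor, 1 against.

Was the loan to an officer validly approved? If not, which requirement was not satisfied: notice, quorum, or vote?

Invalid — notice requirement not satisfied.

Notice: 6 days given; 7 required (6 < 7). Not satisfied.
Quorum: 8 present (interested directors count toward quorum); quorum is 8. Satisfied.
Vote: the loan to an officer requires two-thirds of the disinterested directors present (8 − 2 = 6). 2/3 of 6 = 4, so 4 affirmative votes are needed; 5 voted in favor. Satisfied.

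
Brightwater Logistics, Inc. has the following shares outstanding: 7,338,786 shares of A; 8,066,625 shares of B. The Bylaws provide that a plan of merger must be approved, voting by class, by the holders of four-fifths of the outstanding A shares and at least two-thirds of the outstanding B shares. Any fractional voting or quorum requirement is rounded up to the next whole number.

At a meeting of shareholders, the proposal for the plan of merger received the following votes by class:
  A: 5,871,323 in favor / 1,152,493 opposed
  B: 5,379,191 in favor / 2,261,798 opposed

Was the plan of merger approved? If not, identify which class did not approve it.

Approved — every class gave the required vote.

A: 4/5 of 7338786 = 5871028.80, rounded up to 5871029; 5,871,029 required, 5,871,323 in favor — approved.
B: 2/3 of 8066625 = 5377750; 5,377,750 required, 5,379,191 in favor — approved.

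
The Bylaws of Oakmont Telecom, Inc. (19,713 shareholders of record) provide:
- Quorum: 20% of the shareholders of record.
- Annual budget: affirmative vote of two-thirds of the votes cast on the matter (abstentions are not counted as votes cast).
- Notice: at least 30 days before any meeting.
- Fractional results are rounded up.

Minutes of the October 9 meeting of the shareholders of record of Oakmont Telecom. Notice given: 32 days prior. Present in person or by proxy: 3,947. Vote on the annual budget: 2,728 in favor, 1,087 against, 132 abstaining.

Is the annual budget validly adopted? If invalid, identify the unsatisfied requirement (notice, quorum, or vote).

Notice: 32 days given; 30 required. Satisfied.
Quorum: 20% of 19,713 = 3,942.60, rounded up to 3,943; 3,947 present. Satisfied.
Vote: requires two-thirds of the votes cast (3,947 − 132 abstaining = 3,815); 2/3 of 3815 = 2543.33, rounded up to 2544, so 2,544 needed; 2,728 in favor. Satisfied.

Valid — all requirements satisfied.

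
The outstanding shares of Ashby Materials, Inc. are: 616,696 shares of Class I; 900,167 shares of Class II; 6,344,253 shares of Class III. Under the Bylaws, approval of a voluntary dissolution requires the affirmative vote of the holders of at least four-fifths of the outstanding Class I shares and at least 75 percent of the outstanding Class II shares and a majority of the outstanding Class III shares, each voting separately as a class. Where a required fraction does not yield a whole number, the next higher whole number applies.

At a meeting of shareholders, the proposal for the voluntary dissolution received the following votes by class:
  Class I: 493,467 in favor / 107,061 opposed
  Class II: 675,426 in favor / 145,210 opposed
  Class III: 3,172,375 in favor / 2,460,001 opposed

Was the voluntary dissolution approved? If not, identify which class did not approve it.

Class I: 4/5 of 616696 = 493356.80, rounded up to 493357; 493,357 required, 493,467 in favor — approved.
Class II: 3/4 of 900167 = 675125.25, rounded up to 675126; 675,126 required, 675,426 in favor — approved.
Class III: a majority of 6344253 is 3172127; 3,172,127 required, 3,172,375 in favor — approved.

Approved — every class gave the required vote.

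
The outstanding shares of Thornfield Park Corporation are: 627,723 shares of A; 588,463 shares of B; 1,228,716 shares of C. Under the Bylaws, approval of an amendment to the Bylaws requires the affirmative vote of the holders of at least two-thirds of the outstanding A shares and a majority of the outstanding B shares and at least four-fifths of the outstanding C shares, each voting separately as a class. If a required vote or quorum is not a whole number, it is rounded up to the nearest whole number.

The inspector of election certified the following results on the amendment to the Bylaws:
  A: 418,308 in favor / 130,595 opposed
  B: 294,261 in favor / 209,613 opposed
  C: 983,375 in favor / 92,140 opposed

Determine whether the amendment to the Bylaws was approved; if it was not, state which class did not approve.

A: 2/3 of 627723 = 418482; 418,482 required, 418,308 in favor — not approved.
B: a majority of 588463 is 294232; 294,232 required, 294,261 in favor — approved.
C: 4/5 of 1228716 = 982972.80, rounded up to 982973; 982,973 required, 983,375 in favor — approved.

Not approved — the A shares did not give the required vote.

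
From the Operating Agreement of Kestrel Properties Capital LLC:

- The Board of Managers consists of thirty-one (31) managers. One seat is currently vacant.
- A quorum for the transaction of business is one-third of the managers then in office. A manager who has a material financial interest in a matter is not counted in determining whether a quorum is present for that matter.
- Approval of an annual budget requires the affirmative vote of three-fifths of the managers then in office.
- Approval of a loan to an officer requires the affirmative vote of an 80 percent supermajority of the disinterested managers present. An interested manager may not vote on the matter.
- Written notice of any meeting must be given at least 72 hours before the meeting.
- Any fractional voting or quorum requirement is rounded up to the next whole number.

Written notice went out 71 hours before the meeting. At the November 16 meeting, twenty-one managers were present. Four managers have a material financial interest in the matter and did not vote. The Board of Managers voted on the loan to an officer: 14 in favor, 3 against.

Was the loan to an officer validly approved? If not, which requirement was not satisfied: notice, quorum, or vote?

Invalid — notice requirement not satisfied.

Notice: 71 hours given; 72 required (71 < 72). Not satisfied.
Quorum: 21 present, but the 4 interested managers do not count, leaving 17. Quorum is 10. Satisfied.
Vote: the loan to an officer requires four-fifths of the disinterested managers present (21 − 4 = 17). 4/5 of 17 = 13.60, rounded up to 14, so 14 affirmative votes are needed; 14 voted in favor. Satisfied.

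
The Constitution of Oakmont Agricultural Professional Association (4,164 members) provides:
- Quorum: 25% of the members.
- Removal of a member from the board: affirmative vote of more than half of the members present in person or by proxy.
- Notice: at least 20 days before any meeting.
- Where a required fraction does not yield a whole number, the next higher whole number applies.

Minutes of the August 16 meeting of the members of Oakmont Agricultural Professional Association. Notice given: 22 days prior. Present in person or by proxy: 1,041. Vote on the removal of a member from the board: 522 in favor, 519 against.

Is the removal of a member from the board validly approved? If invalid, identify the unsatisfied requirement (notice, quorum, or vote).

Notice: 22 days given; 20 required. Satisfied.
Quorum: 25% of 4,164 = 1,041; 1,041 present. Satisfied.
Vote: requires a majority of those present (1,041); a majority of 1041 is 521, so 521 needed; 522 in favor. Satisfied.

Valid — all requirements satisfied.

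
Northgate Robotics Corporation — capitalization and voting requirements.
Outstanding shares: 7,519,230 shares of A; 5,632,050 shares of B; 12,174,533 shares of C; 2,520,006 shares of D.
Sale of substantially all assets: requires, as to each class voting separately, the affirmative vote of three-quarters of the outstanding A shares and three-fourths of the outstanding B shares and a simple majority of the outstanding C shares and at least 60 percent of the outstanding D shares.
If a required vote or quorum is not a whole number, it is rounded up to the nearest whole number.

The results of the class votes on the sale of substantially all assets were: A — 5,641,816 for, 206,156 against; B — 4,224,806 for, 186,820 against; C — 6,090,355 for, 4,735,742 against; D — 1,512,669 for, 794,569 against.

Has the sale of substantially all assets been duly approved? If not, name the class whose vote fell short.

Approved — every class gave the required vote.

A: 3/4 of 7519230 = 5639422.50, rounded up to 5639423; 5,639,423 required, 5,641,816 in favor — approved.
B: 3/4 of 5632050 = 4224037.50, rounded up to 4224038; 4,224,038 required, 4,224,806 in favor — approved.
C: a majority of 12174533 is 6087267; 6,087,267 required, 6,090,355 in favor — approved.
D: 3/5 of 2520006 = 1512003.60, rounded up to 1512004; 1,512,004 required, 1,512,669 in favor — approved.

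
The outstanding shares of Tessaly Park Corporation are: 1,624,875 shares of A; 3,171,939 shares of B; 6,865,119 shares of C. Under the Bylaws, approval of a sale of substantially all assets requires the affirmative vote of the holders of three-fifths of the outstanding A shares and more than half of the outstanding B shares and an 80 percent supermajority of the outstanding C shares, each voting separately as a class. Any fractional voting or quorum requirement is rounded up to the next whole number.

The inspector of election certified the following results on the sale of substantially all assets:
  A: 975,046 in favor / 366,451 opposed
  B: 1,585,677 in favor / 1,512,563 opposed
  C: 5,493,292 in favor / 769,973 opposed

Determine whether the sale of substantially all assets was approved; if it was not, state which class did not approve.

Not approved — the B shares did not give the required vote.

A: 3/5 of 1624875 = 974925; 974,925 required, 975,046 in favor — approved.
B: a majority of 3171939 is 1585970; 1,585,970 required, 1,585,677 in favor — not approved.
C: 4/5 of 6865119 = 5492095.20, rounded up to 5492096; 5,492,096 required, 5,493,292 in favor — approved.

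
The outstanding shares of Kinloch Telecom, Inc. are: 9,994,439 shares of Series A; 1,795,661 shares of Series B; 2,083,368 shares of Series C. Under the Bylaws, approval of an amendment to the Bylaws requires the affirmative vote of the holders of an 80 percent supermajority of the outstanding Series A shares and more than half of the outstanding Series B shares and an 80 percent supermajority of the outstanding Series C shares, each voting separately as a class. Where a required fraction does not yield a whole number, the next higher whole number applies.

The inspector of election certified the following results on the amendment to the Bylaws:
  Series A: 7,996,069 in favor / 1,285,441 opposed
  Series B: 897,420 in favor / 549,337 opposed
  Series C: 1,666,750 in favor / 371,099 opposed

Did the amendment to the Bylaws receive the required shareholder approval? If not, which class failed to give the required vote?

Not approved — the Series B shares did not give the required vote.

Series A: 4/5 of 9994439 = 7995551.20, rounded up to 7995552; 7,995,552 required, 7,996,069 in favor — approved.
Series B: a majority of 1795661 is 897831; 897,831 required, 897,420 in favor — not approved.
Series C: 4/5 of 2083368 = 1666694.40, rounded up to 1666695; 1,666,695 required, 1,666,750 in favor — approved.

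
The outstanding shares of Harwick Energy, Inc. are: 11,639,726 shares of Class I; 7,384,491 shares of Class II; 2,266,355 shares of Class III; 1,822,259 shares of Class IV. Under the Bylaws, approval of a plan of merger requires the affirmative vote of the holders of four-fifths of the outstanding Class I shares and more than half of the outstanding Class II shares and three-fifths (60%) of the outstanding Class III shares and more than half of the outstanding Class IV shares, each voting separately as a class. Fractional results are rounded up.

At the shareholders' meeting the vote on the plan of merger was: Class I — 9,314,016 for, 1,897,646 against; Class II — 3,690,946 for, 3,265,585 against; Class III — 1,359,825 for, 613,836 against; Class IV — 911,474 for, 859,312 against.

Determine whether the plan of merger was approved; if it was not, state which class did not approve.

Class I: 4/5 of 11639726 = 9311780.80, rounded up to 9311781; 9,311,781 required, 9,314,016 in favor — approved.
Class II: a majority of 7384491 is 3692246; 3,692,246 required, 3,690,946 in favor — not approved.
Class III: 3/5 of 2266355 = 1359813; 1,359,813 required, 1,359,825 in favor — approved.
Class IV: a majority of 1822259 is 911130; 911,130 required, 911,474 in favor — approved.

Not approved — the Class II shares did not give the required vote.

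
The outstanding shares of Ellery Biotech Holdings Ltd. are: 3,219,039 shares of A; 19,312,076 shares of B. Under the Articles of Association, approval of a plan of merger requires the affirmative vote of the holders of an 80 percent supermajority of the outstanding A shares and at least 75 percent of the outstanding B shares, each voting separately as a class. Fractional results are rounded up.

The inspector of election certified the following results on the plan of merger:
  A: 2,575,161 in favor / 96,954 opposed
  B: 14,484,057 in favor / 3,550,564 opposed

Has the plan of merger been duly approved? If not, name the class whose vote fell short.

A: 4/5 of 3219039 = 2575231.20, rounded up to 2575232; 2,575,232 required, 2,575,161 in favor — not approved.
B: 3/4 of 19312076 = 14484057; 14,484,057 required, 14,484,057 in favor — approved.

Not approved — the A shares did not give the required vote.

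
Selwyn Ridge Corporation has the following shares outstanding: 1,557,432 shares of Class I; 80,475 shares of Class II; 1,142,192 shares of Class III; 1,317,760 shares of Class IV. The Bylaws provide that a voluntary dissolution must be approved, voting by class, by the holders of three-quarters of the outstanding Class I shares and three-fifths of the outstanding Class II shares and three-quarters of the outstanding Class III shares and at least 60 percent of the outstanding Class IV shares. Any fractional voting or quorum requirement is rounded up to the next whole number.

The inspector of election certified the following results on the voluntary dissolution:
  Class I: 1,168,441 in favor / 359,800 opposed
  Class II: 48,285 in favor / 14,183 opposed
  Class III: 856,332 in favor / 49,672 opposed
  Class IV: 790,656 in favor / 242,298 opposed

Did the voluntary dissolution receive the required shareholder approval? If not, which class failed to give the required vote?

Not approved — the Class III shares did not give the required vote.

Class I: 3/4 of 1557432 = 1168074; 1,168,074 required, 1,168,441 in favor — approved.
Class II: 3/5 of 80475 = 48285; 48,285 required, 48,285 in favor — approved.
Class III: 3/4 of 1142192 = 856644; 856,644 required, 856,332 in favor — not approved.
Class IV: 3/5 of 1317760 = 790656; 790,656 required, 790,656 in favor — approved.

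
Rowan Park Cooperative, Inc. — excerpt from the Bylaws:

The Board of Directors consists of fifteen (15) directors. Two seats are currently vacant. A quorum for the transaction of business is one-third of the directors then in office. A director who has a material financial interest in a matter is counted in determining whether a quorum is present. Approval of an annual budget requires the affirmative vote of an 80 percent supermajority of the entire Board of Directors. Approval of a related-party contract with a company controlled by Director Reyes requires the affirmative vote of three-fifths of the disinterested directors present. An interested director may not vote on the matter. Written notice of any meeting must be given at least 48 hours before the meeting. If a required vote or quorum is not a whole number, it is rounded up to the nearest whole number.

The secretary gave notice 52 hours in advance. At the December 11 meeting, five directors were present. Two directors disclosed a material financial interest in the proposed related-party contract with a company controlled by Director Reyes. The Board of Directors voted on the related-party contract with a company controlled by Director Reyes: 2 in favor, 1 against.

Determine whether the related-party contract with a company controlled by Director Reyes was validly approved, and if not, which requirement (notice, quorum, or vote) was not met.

Valid — all requirements satisfied.

Notice: 52 hours given; 48 required (52 ≥ 48). Satisfied.
Quorum: 5 present (interested directors count toward quorum); quorum is 5. Satisfied.
Vote: the related-party contract with a company controlled by Director Reyes requires three-fifths of the disinterested directors present (5 − 2 = 3). 3/5 of 3 = 1.80, rounded up to 2, so 2 affirmative votes are needed; 2 voted in favor. Satisfied.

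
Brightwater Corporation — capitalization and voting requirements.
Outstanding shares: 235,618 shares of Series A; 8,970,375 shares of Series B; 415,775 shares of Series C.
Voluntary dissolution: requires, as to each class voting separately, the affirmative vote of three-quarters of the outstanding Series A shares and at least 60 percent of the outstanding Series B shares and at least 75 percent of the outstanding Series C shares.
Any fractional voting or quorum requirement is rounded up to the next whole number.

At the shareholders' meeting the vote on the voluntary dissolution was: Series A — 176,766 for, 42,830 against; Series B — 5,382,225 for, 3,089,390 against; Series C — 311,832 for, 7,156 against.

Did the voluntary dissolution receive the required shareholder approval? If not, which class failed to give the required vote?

Approved — every class gave the required vote.

Series A: 3/4 of 235618 = 176713.50, rounded up to 176714; 176,714 required, 176,766 in favor — approved.
Series B: 3/5 of 8970375 = 5382225; 5,382,225 required, 5,382,225 in favor — approved.
Series C: 3/4 of 415775 = 311831.25, rounded up to 311832; 311,832 required, 311,832 in favor — approved.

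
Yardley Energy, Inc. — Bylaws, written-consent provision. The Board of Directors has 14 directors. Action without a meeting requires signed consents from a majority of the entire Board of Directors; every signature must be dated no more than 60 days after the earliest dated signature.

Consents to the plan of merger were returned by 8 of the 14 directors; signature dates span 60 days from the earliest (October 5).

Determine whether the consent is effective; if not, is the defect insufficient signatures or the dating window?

Effective — both the signature and dating-window requirements are satisfied.

Signatures required: a majority of 14 — a majority of 14 is 8, so 8 needed; 8 signed. Sufficient.
Dating window: the latest signature is 60 days after the earliest; the limit is 60 days. Within the window.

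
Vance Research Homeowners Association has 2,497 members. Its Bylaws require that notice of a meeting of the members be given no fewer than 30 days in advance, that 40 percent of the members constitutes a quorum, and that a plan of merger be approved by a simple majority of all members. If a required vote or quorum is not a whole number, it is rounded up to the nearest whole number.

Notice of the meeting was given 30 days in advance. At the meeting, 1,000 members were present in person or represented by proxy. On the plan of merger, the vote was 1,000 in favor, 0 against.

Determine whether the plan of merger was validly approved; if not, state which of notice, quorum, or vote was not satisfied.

Invalid — vote requirement not satisfied.

Notice: 30 days given; 30 required. Satisfied.
Quorum: 40% of 2,497 = 998.80, rounded up to 999; 1,000 present. Satisfied.
Vote: requires a majority of all members (2,497); a majority of 2497 is 1249, so 1,249 needed; 1,000 in favor. Not satisfied.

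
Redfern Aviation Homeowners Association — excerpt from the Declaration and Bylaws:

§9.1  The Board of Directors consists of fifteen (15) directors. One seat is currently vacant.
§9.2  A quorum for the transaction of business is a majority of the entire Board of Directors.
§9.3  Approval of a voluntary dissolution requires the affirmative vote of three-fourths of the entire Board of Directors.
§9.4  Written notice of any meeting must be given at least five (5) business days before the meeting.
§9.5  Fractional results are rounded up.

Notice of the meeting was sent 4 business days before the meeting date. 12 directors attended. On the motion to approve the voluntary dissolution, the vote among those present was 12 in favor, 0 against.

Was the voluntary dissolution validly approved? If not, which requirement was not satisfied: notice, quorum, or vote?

Notice: 4 business days given; 5 required (4 < 5). Not satisfied.
Quorum: 12 present; quorum is 8. Satisfied.
Vote: the voluntary dissolution requires three-fourths of the entire Board of Directors (15). 3/4 of 15 = 11.25, rounded up to 12, so 12 affirmative votes are needed; 12 voted in favor. Satisfied.

Invalid — notice requirement not satisfied.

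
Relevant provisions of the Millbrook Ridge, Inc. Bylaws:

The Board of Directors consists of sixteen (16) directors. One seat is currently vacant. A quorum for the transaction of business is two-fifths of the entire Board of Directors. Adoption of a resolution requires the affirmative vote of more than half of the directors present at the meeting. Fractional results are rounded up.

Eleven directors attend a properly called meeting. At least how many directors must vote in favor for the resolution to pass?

The resolution requires a majority of the directors present (11).
A majority of 11 is 6.

6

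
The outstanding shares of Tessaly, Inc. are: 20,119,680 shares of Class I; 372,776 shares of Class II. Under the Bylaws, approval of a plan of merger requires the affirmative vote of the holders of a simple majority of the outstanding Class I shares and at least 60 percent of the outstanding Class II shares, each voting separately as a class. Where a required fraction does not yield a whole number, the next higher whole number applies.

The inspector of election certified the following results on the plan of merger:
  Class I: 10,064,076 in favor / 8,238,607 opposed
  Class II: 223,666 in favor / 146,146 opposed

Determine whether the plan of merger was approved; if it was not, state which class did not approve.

Class I: a majority of 20119680 is 10059841; 10,059,841 required, 10,064,076 in favor — approved.
Class II: 3/5 of 372776 = 223665.60, rounded up to 223666; 223,666 required, 223,666 in favor — approved.

Approved — every class gave the required vote.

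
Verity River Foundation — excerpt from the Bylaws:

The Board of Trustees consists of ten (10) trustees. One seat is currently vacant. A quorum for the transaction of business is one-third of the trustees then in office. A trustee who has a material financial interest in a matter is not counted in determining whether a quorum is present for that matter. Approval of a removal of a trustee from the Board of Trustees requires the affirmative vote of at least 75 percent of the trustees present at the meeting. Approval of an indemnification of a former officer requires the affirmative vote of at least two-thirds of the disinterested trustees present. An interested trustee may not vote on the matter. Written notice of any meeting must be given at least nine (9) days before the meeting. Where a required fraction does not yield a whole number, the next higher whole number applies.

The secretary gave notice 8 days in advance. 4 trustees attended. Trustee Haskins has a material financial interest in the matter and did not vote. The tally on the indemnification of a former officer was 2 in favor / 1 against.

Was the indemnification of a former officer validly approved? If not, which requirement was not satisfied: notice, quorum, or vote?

Notice: 8 days given; 9 required (8 < 9). Not satisfied.
Quorum: 4 present, but the 1 interested trustee does not count, leaving 3. Quorum is 3. Satisfied.
Vote: the indemnification of a former officer requires two-thirds of the disinterested trustees present (4 − 1 = 3). 2/3 of 3 = 2, so 2 affirmative votes are needed; 2 voted in favor. Satisfied.

Invalid — notice requirement not satisfied.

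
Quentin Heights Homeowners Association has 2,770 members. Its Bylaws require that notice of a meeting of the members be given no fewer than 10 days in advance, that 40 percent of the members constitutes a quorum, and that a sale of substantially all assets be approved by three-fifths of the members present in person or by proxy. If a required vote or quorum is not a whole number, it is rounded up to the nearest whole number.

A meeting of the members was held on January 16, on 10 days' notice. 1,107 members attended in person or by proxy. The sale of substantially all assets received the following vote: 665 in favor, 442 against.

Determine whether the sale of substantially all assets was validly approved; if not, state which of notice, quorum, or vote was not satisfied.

Invalid — quorum requirement not satisfied.

Notice: 10 days given; 10 required. Satisfied.
Quorum: 40% of 2,770 = 1,108; 1,107 present. Not satisfied.
Vote: requires three-fifths of those present (1,107); 3/5 of 1107 = 664.20, rounded up to 665, so 665 needed; 665 in favor. Satisfied.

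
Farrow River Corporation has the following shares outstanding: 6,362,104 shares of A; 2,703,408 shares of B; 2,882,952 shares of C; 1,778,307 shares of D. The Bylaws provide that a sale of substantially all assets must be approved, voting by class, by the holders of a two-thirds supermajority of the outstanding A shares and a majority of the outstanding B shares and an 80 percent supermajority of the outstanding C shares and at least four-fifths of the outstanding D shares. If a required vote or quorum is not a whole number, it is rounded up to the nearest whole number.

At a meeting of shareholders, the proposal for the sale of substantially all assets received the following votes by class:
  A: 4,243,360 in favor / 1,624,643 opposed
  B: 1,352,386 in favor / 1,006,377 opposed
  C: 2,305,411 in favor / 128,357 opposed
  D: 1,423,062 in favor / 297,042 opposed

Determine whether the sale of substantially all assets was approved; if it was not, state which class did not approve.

A: 2/3 of 6362104 = 4241402.67, rounded up to 4241403; 4,241,403 required, 4,243,360 in favor — approved.
B: a majority of 2703408 is 1351705; 1,351,705 required, 1,352,386 in favor — approved.
C: 4/5 of 2882952 = 2306361.60, rounded up to 2306362; 2,306,362 required, 2,305,411 in favor — not approved.
D: 4/5 of 1778307 = 1422645.60, rounded up to 1422646; 1,422,646 required, 1,423,062 in favor — approved.

Not approved — the C shares did not give the required vote.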